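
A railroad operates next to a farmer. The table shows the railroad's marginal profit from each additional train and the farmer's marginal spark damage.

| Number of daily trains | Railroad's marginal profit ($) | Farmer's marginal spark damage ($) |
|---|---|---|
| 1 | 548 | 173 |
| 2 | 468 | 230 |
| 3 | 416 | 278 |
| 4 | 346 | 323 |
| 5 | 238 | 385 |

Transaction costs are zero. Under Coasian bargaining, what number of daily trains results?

Bargaining reaches the level where marginal profit last exceeds marginal spark damage.
That holds through level 4 (346 ≥ 323) but not at 5 (238 < 385).

4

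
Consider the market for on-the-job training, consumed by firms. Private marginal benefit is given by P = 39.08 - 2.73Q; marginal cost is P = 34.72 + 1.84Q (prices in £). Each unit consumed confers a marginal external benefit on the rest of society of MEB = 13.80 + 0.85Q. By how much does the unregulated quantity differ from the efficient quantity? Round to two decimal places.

Market equilibrium (private): 34.72 + 1.84Q = 39.08 - 2.73Q → Q_m = 0.9540.
Social marginal benefit = demand + MEB = 52.88 - 1.88Q.
Set SMB = MC: 52.88 - 1.88Q = 34.72 + 1.84Q → Q* = 4.8817.
Gap = |0.9540 − 4.8817| = 3.9277.

3.93 units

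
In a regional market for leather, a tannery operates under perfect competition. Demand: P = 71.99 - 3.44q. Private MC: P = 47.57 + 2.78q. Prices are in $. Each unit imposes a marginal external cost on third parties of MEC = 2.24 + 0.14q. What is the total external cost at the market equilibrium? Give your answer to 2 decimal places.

$9.87

Market equilibrium (private): 47.57 + 2.78q = 71.99 - 3.44q → q_m = 3.9260.
Total external cost = ∫₀^{q_m} (2.24 + 0.14q) dq = 2.24×3.9260 + ½×0.14×3.9260² = 9.8732.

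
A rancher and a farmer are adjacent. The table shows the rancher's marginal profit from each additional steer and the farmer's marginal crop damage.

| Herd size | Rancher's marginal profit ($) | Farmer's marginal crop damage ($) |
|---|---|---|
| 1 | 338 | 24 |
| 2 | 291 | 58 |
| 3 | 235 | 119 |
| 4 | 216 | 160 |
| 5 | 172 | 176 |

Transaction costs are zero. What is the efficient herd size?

Bargaining reaches the level where marginal profit last exceeds marginal crop damage.
That holds through level 4 (216 ≥ 160) but not at 5 (172 < 176).

4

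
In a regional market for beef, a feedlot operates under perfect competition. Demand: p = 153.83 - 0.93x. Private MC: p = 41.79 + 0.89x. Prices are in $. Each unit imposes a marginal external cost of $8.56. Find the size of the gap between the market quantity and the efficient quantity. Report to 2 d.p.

Market equilibrium (private): 41.79 + 0.89x = 153.83 - 0.93x → x_m = 61.5604.
Social marginal cost = private MC + MEC = 50.35 + 0.89x.
Set SMC = demand: 50.35 + 0.89x = 153.83 - 0.93x → x* = 56.8571.
Gap = |61.5604 − 56.8571| = 4.7033.

4.70 units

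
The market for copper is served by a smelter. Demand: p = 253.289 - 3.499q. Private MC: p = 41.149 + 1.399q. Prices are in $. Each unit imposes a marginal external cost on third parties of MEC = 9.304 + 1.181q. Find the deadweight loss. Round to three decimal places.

Market equilibrium (private): 41.149 + 1.399q = 253.289 - 3.499q → q_m = 43.3116.
Social marginal cost = private MC + MEC = 50.453 + 2.580q.
Set SMC = demand: 50.453 + 2.580q = 253.289 - 3.499q → q* = 33.3667.
Height of the DWL triangle at q_m is SMC(q_m) − demand(q_m) = MEC(q_m) = 60.4549.
DWL = ½ × 9.9449 × 60.4549 = 300.6090.

DWL = $300.609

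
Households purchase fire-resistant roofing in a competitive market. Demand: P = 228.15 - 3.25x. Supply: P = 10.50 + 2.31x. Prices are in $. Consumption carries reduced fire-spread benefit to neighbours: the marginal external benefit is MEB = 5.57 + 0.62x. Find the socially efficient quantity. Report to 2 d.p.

Social marginal benefit = demand + MEB = 233.72 - 2.63x.
Set SMB = MC: 233.72 - 2.63x = 10.50 + 2.31x → x* = 45.1862.

x* = 45.19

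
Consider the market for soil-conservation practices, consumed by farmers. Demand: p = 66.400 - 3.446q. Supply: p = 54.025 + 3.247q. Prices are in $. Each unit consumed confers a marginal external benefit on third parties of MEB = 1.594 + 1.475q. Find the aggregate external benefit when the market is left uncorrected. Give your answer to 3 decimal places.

$5.468

Market equilibrium (private): 54.025 + 3.247q = 66.400 - 3.446q → q_m = 1.8489.
Total external benefit = ∫₀^{q_m} (1.594 + 1.475q) dq = 1.594×1.8489 + ½×1.475×1.8489² = 5.4682.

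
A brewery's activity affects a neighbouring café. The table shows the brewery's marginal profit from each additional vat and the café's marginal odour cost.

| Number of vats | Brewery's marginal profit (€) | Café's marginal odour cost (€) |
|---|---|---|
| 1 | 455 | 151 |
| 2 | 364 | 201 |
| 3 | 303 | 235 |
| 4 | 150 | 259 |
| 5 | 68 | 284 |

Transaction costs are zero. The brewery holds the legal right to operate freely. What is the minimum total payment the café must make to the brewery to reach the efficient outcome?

Left alone the brewery would choose level 5 (marginal profit stays positive).
Efficient level: k* = 3 (marginal profit ≥ marginal odour cost through 3).
The café must at least cover the brewery's forgone profit from cutting 5→3: 150 + 68 = 218.

€218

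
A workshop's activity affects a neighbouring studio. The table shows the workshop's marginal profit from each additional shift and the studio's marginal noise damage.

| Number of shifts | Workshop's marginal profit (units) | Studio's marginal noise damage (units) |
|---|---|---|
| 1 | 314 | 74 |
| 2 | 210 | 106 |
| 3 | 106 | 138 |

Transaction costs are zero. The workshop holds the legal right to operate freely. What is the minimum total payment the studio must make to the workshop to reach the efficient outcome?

106

Left alone the workshop would choose level 3 (marginal profit stays positive).
Efficient level: k* = 2 (marginal profit ≥ marginal noise damage through 2).
The studio must at least cover the workshop's forgone profit from cutting 3→2: 106 = 106.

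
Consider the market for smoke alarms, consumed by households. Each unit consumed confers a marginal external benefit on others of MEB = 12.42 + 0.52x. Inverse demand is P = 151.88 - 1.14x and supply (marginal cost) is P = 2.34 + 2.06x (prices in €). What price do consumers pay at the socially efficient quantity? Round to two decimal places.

Social marginal benefit = demand + MEB = 164.30 - 0.62x.
Set SMB = MC: 164.30 - 0.62x = 2.34 + 2.06x → x* = 60.4328.
Consumer price on the demand curve at x*: 151.88 − 1.14×60.4328 = 82.9866.

P = €82.99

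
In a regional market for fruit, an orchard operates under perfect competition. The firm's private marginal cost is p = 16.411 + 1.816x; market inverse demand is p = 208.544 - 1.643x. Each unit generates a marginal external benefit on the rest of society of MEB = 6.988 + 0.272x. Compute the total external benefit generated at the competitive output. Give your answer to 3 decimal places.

Market equilibrium (private): 16.411 + 1.816x = 208.544 - 1.643x → x_m = 55.5458.
Total external benefit = ∫₀^{x_m} (6.988 + 0.272x) dx = 6.988×55.5458 + ½×0.272×55.5458² = 807.7597.

807.760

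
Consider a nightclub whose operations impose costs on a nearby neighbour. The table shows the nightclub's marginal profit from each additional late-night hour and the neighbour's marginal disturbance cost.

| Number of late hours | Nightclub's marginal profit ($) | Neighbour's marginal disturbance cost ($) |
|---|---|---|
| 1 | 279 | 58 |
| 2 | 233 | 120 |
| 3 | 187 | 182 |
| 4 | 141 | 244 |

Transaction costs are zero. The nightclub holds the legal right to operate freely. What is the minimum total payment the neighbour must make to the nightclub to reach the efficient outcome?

$141

Left alone the nightclub would choose level 4 (marginal profit stays positive).
Efficient level: k* = 3 (marginal profit ≥ marginal disturbance cost through 3).
The neighbour must at least cover the nightclub's forgone profit from cutting 4→3: 141 = 141.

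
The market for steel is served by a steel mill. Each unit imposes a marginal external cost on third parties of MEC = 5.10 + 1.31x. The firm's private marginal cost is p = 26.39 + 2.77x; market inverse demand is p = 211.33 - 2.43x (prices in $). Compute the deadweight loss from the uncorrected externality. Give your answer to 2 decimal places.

Market equilibrium (private): 26.39 + 2.77x = 211.33 - 2.43x → x_m = 35.5654.
Social marginal cost = private MC + MEC = 31.49 + 4.08x.
Set SMC = demand: 31.49 + 4.08x = 211.33 - 2.43x → x* = 27.6252.
Height of the DWL triangle at x_m is SMC(x_m) − demand(x_m) = MEC(x_m) = 51.6907.
DWL = ½ × 7.9402 × 51.6907 = 205.2172.

DWL = $205.22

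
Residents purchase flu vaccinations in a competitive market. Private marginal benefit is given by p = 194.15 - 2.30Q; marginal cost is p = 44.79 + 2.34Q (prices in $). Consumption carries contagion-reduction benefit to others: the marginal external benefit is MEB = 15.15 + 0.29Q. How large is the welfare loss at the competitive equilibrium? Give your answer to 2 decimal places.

DWL = $68.91

Market equilibrium (private): 44.79 + 2.34Q = 194.15 - 2.30Q → Q_m = 32.1897.
Social marginal benefit = demand + MEB = 209.30 - 2.01Q.
Set SMB = MC: 209.30 - 2.01Q = 44.79 + 2.34Q → Q* = 37.8184.
The welfare-loss triangle has base |Q_m − Q*| and height MEB(Q_m) (the vertical gap between SMB and MC is zero at Q* and MEB at Q_m).
DWL = ½ × 5.6287 × 24.4850 = 68.9094.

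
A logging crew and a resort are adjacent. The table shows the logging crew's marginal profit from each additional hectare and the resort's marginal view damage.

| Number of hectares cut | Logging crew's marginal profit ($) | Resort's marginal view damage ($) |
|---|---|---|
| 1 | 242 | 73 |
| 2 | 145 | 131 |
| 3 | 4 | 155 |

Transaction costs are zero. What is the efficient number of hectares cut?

2

Bargaining reaches the level where marginal profit last exceeds marginal view damage.
That holds through level 2 (145 ≥ 131) but not at 3 (4 < 155).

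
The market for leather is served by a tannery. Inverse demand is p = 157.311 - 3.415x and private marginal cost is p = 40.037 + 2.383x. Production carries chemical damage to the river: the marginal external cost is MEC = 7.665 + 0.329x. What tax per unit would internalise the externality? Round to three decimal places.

tax = 13.551 per unit

Social marginal cost = private MC + MEC = 47.702 + 2.712x.
Set SMC = demand: 47.702 + 2.712x = 157.311 - 3.415x → x* = 17.8895.
The Pigouvian tax equals MEC at x*: 7.665 + 0.329×17.8895 = 13.5506.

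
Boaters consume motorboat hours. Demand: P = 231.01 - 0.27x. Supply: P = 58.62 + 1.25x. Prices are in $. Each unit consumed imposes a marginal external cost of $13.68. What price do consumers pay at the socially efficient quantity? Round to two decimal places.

P = $202.82

Social marginal benefit = demand − MEC = 217.33 - 0.27x.
Set SMB = MC: 217.33 - 0.27x = 58.62 + 1.25x → x* = 104.4145.
Consumer price on the demand curve at x*: 231.01 − 0.27×104.4145 = 202.8181.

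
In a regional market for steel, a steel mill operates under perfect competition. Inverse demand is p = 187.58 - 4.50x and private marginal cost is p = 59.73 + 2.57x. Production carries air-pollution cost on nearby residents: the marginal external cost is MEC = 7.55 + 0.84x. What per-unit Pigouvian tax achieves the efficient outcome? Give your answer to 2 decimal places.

Social marginal cost = private MC + MEC = 67.28 + 3.41x.
Set SMC = demand: 67.28 + 3.41x = 187.58 - 4.50x → x* = 15.2086.
The Pigouvian tax equals MEC at x*: 7.55 + 0.84×15.2086 = 20.3252.

tax = 20.33 per unit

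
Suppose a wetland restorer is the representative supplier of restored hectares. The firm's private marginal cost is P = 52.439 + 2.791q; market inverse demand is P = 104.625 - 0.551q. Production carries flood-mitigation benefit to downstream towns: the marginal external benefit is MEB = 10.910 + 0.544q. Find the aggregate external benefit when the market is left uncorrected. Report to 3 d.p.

Market equilibrium (private): 52.439 + 2.791q = 104.625 - 0.551q → q_m = 15.6152.
Total external benefit = ∫₀^{q_m} (10.910 + 0.544q) dq = 10.910×15.6152 + ½×0.544×15.6152² = 236.6848.

236.685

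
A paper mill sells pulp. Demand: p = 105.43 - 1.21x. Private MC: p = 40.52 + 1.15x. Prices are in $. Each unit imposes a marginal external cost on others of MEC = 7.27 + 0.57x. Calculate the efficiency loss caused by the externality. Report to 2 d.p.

Market equilibrium (private): 40.52 + 1.15x = 105.43 - 1.21x → x_m = 27.5042.
Social marginal cost = private MC + MEC = 47.79 + 1.72x.
Set SMC = demand: 47.79 + 1.72x = 105.43 - 1.21x → x* = 19.6724.
The loss is the area between SMC and demand from x* to x_m; with linear curves that's a triangle of height MEC(x_m).
DWL = ½ × 7.8318 × 22.9474 = 89.8597.

DWL = $89.86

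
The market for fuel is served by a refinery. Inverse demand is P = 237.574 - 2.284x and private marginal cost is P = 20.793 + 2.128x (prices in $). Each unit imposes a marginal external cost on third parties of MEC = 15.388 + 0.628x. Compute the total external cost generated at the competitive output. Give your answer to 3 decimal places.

Market equilibrium (private): 20.793 + 2.128x = 237.574 - 2.284x → x_m = 49.1344.
Total external cost = ∫₀^{x_m} (15.388 + 0.628x) dx = 15.388×49.1344 + ½×0.628×49.1344² = 1514.1356.

$1514.136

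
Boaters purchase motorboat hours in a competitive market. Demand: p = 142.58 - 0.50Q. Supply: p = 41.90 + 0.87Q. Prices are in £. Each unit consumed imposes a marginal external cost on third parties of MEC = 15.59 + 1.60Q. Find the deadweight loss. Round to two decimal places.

DWL = £2985.68

Market equilibrium (private): 41.90 + 0.87Q = 142.58 - 0.50Q → Q_m = 73.4891.
Social marginal benefit = demand − MEC = 126.99 - 2.10Q.
Set SMB = MC: 126.99 - 2.10Q = 41.90 + 0.87Q → Q* = 28.6498.
Height of the DWL triangle at Q_m is MC(Q_m) − SMB(Q_m) = MEC(Q_m) = 133.1725.
DWL = ½ × 44.8393 × 133.1725 = 2985.6808.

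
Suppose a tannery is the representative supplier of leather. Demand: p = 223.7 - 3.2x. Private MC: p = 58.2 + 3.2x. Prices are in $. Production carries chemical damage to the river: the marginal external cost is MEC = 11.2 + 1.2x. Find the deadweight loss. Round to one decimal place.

DWL = $117.3

Market equilibrium (private): 58.2 + 3.2x = 223.7 - 3.2x → x_m = 25.8594.
Social marginal cost = private MC + MEC = 69.4 + 4.4x.
Set SMC = demand: 69.4 + 4.4x = 223.7 - 3.2x → x* = 20.3026.
Height of the DWL triangle at x_m is SMC(x_m) − demand(x_m) = MEC(x_m) = 42.2313.
DWL = ½ × 5.5568 × 42.2313 = 117.3354.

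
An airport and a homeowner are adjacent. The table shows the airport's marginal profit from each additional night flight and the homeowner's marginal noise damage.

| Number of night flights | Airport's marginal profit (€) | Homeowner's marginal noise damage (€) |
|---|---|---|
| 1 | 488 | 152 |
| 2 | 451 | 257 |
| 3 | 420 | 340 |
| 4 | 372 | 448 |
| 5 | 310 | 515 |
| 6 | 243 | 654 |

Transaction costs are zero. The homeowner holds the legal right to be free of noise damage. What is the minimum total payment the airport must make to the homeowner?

Efficient level: marginal profit ≥ marginal noise damage through level 3, so k* = 3.
With the homeowner holding the right, the airport must at least compensate total damage at k*: 152 + 257 + 340 = 749.

€749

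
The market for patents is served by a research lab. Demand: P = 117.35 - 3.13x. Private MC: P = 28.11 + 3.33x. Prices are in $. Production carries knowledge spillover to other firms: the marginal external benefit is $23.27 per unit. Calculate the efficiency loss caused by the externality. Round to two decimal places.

DWL = $41.91

Market equilibrium (private): 28.11 + 3.33x = 117.35 - 3.13x → x_m = 13.8142.
Social marginal cost = private MC − MEB = 4.84 + 3.33x.
Set SMC = demand: 4.84 + 3.33x = 117.35 - 3.13x → x* = 17.4164.
Between x* and x_m the wedge demand − SMC runs linearly from 0 to MEB(x_m), so the loss is a triangle.
DWL = ½ × 3.6022 × 23.2700 = 41.9116.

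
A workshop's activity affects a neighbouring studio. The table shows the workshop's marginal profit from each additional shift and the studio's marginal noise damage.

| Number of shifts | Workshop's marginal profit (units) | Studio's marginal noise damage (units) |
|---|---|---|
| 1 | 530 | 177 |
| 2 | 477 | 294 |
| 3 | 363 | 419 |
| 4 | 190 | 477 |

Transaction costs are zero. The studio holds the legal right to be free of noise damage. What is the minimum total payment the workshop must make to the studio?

471

Efficient level: marginal profit ≥ marginal noise damage through level 2, so k* = 2.
With the studio holding the right, the workshop must at least compensate total damage at k*: 177 + 294 = 471.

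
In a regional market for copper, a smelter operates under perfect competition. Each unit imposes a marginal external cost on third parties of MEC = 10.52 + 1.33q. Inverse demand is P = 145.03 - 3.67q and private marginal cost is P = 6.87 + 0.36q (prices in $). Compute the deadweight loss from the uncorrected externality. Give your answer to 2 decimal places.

Market equilibrium (private): 6.87 + 0.36q = 145.03 - 3.67q → q_m = 34.2829.
Social marginal cost = private MC + MEC = 17.39 + 1.69q.
Set SMC = demand: 17.39 + 1.69q = 145.03 - 3.67q → q* = 23.8134.
The welfare-loss triangle has base |q_m − q*| and height MEC(q_m) (the vertical gap between SMC and demand is zero at q* and MEC at q_m).
DWL = ½ × 10.4695 × 56.1162 = 293.7543.

DWL = $293.75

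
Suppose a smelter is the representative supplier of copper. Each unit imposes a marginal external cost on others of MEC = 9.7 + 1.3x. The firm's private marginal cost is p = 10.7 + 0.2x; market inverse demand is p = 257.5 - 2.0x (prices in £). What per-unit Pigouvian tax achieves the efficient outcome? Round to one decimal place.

tax = £97.8 per unit

Social marginal cost = private MC + MEC = 20.4 + 1.5x.
Set SMC = demand: 20.4 + 1.5x = 257.5 - 2.0x → x* = 67.7429.
The Pigouvian tax equals MEC at x*: 9.7 + 1.3×67.7429 = 97.7658.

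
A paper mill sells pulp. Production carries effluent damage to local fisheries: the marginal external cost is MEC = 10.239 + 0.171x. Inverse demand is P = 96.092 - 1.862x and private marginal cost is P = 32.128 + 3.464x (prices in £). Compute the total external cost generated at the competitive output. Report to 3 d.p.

Market equilibrium (private): 32.128 + 3.464x = 96.092 - 1.862x → x_m = 12.0098.
Total external cost = ∫₀^{x_m} (10.239 + 0.171x) dx = 10.239×12.0098 + ½×0.171×12.0098² = 135.3005.

£135.300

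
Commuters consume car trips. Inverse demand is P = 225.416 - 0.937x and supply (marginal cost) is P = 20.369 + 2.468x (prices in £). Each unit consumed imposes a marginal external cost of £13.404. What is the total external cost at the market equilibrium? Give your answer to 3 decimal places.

Market equilibrium (private): 20.369 + 2.468x = 225.416 - 0.937x → x_m = 60.2194.
Total external cost = MEC × x_m = 13.404 × 60.2194 = 807.1808.

£807.181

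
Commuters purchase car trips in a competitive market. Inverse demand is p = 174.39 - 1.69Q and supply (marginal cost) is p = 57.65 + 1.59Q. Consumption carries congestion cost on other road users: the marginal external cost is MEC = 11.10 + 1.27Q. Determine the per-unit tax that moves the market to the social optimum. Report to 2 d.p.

Social marginal benefit = demand − MEC = 163.29 - 2.96Q.
Set SMB = MC: 163.29 - 2.96Q = 57.65 + 1.59Q → Q* = 23.2176.
The Pigouvian tax equals MEC at Q*: 11.10 + 1.27×23.2176 = 40.5864.

tax = 40.59 per unit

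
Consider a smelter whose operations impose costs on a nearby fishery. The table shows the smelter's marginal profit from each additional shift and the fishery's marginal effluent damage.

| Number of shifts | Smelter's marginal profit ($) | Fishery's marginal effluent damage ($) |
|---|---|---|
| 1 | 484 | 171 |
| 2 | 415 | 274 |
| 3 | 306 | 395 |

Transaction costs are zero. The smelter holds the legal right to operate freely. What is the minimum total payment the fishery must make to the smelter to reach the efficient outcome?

$306

Left alone the smelter would choose level 3 (marginal profit stays positive).
Efficient level: k* = 2 (marginal profit ≥ marginal effluent damage through 2).
The fishery must at least cover the smelter's forgone profit from cutting 3→2: 306 = 306.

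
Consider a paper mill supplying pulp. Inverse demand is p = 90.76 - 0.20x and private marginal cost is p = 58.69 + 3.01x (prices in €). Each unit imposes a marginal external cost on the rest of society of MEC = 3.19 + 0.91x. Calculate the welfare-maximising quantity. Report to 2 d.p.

Social marginal cost = private MC + MEC = 61.88 + 3.92x.
Set SMC = demand: 61.88 + 3.92x = 90.76 - 0.20x → x* = 7.0097.

x* = 7.01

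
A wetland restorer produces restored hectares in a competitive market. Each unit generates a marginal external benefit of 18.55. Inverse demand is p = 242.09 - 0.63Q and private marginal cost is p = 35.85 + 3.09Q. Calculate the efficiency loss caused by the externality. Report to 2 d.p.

Market equilibrium (private): 35.85 + 3.09Q = 242.09 - 0.63Q → Q_m = 55.4409.
Social marginal cost = private MC − MEB = 17.30 + 3.09Q.
Set SMC = demand: 17.30 + 3.09Q = 242.09 - 0.63Q → Q* = 60.4274.
Between Q* and Q_m the wedge demand − SMC runs linearly from 0 to MEB(Q_m), so the loss is a triangle.
DWL = ½ × 4.9865 × 18.5500 = 46.2498.

DWL = 46.25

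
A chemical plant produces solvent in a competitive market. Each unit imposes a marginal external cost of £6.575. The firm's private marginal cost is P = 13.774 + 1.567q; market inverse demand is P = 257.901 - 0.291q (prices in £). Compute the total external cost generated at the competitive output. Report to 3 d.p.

£863.905

Market equilibrium (private): 13.774 + 1.567q = 257.901 - 0.291q → q_m = 131.3924.
Total external cost = MEC × q_m = 6.575 × 131.3924 = 863.9050.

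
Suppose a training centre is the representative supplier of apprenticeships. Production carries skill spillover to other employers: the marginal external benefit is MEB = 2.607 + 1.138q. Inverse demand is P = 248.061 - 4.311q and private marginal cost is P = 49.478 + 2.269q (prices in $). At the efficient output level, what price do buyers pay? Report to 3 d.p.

P = $88.684

Social marginal cost = private MC − MEB = 46.871 + 1.131q.
Set SMC = demand: 46.871 + 1.131q = 248.061 - 4.311q → q* = 36.9699.
Consumer price on the demand curve at q*: 248.061 − 4.311×36.9699 = 88.6838.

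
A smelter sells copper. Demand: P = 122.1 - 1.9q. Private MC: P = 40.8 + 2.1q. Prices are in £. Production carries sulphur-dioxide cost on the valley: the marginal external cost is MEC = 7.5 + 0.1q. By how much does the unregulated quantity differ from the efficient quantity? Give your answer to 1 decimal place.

2.3 units

Market equilibrium (private): 40.8 + 2.1q = 122.1 - 1.9q → q_m = 20.3250.
Social marginal cost = private MC + MEC = 48.3 + 2.2q.
Set SMC = demand: 48.3 + 2.2q = 122.1 - 1.9q → q* = 18.0000.
Gap = |20.3250 − 18.0000| = 2.3250.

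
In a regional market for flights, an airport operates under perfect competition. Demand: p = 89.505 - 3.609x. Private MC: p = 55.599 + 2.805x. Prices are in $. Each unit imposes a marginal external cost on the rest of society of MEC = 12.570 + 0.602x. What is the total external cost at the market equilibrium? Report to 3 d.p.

Market equilibrium (private): 55.599 + 2.805x = 89.505 - 3.609x → x_m = 5.2862.
Total external cost = ∫₀^{x_m} (12.570 + 0.602x) dx = 12.570×5.2862 + ½×0.602×5.2862² = 74.8587.

$74.859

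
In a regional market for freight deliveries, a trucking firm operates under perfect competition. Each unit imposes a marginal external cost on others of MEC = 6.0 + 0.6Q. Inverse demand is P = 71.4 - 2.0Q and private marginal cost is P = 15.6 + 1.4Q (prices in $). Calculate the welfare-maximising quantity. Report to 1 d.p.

Social marginal cost = private MC + MEC = 21.6 + 2.0Q.
Set SMC = demand: 21.6 + 2.0Q = 71.4 - 2.0Q → Q* = 12.4500.

Q* = 12.5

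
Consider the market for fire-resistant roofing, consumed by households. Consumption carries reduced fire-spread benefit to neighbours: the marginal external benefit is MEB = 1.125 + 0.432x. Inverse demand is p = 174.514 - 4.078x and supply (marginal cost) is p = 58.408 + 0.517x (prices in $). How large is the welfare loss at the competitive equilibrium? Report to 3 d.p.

DWL = $17.413

Market equilibrium (private): 58.408 + 0.517x = 174.514 - 4.078x → x_m = 25.2679.
Social marginal benefit = demand + MEB = 175.639 - 3.646x.
Set SMB = MC: 175.639 - 3.646x = 58.408 + 0.517x → x* = 28.1602.
The loss is the area between SMB and MC from x* to x_m; with linear curves that's a triangle of height MEB(x_m).
DWL = ½ × 2.8923 × 12.0407 = 17.4127.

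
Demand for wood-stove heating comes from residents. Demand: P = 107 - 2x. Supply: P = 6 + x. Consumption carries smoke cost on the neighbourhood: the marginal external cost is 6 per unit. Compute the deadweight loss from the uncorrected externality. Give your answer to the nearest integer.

Market equilibrium (private): 6 + x = 107 - 2x → x_m = 33.6667.
Social marginal benefit = demand − MEC = 101 - 2x.
Set SMB = MC: 101 - 2x = 6 + x → x* = 31.6667.
The welfare-loss triangle has base |x_m − x*| and height MEC(x_m) (the vertical gap between SMB and MC is zero at x* and MEC at x_m).
DWL = ½ × 2.0000 × 6.0000 = 6.0000.

DWL = 6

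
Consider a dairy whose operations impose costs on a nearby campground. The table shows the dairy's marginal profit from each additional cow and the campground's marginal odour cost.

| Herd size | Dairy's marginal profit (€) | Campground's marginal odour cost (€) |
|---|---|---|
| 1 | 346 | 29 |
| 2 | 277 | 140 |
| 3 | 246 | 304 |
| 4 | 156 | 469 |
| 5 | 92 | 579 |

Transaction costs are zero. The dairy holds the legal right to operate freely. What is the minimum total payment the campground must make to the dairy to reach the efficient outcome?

Left alone the dairy would choose level 5 (marginal profit stays positive).
Efficient level: k* = 2 (marginal profit ≥ marginal odour cost through 2).
The campground must at least cover the dairy's forgone profit from cutting 5→2: 246 + 156 + 92 = 494.

€494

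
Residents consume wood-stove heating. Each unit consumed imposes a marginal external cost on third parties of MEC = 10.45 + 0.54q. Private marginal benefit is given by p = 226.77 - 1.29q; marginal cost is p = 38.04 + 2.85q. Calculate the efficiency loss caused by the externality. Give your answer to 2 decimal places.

DWL = 131.38

Market equilibrium (private): 38.04 + 2.85q = 226.77 - 1.29q → q_m = 45.5870.
Social marginal benefit = demand − MEC = 216.32 - 1.83q.
Set SMB = MC: 216.32 - 1.83q = 38.04 + 2.85q → q* = 38.0940.
The welfare-loss triangle has base |q_m − q*| and height MEC(q_m) (the vertical gap between SMB and MC is zero at q* and MEC at q_m).
DWL = ½ × 7.4930 × 35.0670 = 131.3785.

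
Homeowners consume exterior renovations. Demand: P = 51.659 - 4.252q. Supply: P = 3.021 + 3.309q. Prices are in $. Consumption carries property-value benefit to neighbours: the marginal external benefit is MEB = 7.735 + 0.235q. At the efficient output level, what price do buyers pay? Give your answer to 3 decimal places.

P = $18.940

Social marginal benefit = demand + MEB = 59.394 - 4.017q.
Set SMB = MC: 59.394 - 4.017q = 3.021 + 3.309q → q* = 7.6949.
Consumer price on the demand curve at q*: 51.659 − 4.252×7.6949 = 18.9403.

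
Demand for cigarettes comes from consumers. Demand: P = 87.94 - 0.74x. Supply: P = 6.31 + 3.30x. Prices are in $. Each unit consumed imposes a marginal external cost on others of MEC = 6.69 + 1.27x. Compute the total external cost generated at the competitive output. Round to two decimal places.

Market equilibrium (private): 6.31 + 3.30x = 87.94 - 0.74x → x_m = 20.2054.
Total external cost = ∫₀^{x_m} (6.69 + 1.27x) dx = 6.69×20.2054 + ½×1.27×20.2054² = 394.4181.

$394.42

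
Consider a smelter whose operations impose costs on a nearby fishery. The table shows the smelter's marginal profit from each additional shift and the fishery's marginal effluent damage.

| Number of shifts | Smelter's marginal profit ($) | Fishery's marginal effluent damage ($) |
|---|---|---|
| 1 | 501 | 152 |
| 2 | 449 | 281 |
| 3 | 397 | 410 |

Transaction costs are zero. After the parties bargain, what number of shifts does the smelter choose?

Bargaining reaches the level where marginal profit last exceeds marginal effluent damage.
That holds through level 2 (449 ≥ 281) but not at 3 (397 < 410).

2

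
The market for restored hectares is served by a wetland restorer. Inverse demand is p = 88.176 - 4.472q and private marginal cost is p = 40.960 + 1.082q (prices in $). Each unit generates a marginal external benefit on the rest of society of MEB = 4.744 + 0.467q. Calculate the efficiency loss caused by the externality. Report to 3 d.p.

DWL = $7.464

Market equilibrium (private): 40.960 + 1.082q = 88.176 - 4.472q → q_m = 8.5013.
Social marginal cost = private MC − MEB = 36.216 + 0.615q.
Set SMC = demand: 36.216 + 0.615q = 88.176 - 4.472q → q* = 10.2143.
Between q* and q_m the wedge demand − SMC runs linearly from 0 to MEB(q_m), so the loss is a triangle.
DWL = ½ × 1.7130 × 8.7141 = 7.4636.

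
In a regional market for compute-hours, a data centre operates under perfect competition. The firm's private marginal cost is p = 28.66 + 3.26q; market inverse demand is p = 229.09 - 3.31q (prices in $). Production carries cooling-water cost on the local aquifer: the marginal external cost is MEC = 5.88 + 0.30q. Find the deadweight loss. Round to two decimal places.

DWL = $16.45

Market equilibrium (private): 28.66 + 3.26q = 229.09 - 3.31q → q_m = 30.5068.
Social marginal cost = private MC + MEC = 34.54 + 3.56q.
Set SMC = demand: 34.54 + 3.56q = 229.09 - 3.31q → q* = 28.3188.
Height of the DWL triangle at q_m is SMC(q_m) − demand(q_m) = MEC(q_m) = 15.0321.
DWL = ½ × 2.1880 × 15.0321 = 16.4451.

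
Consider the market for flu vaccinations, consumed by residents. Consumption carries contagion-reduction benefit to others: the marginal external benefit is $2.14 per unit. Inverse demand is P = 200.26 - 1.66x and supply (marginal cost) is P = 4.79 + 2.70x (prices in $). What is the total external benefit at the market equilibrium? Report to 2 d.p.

$95.94

Market equilibrium (private): 4.79 + 2.70x = 200.26 - 1.66x → x_m = 44.8326.
Total external benefit = MEB × x_m = 2.14 × 44.8326 = 95.9418.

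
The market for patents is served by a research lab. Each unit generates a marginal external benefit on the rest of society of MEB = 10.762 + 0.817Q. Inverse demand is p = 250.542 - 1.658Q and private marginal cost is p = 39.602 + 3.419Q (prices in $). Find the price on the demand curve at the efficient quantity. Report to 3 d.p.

P = $164.255

Social marginal cost = private MC − MEB = 28.840 + 2.602Q.
Set SMC = demand: 28.840 + 2.602Q = 250.542 - 1.658Q → Q* = 52.0427.
Consumer price on the demand curve at Q*: 250.542 − 1.658×52.0427 = 164.2552.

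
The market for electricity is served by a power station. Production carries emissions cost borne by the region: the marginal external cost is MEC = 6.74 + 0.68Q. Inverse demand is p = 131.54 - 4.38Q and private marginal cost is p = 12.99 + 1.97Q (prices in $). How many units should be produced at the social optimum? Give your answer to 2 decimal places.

Social marginal cost = private MC + MEC = 19.73 + 2.65Q.
Set SMC = demand: 19.73 + 2.65Q = 131.54 - 4.38Q → Q* = 15.9047.

Q* = 15.90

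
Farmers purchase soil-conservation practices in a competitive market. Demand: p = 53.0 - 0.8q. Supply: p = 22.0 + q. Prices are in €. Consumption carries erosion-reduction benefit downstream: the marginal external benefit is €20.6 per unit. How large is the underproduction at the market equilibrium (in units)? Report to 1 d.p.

11.4 units

Market equilibrium (private): 22.0 + q = 53.0 - 0.8q → q_m = 17.2222.
Social marginal benefit = demand + MEB = 73.6 - 0.8q.
Set SMB = MC: 73.6 - 0.8q = 22.0 + q → q* = 28.6667.
Gap = |17.2222 − 28.6667| = 11.4445.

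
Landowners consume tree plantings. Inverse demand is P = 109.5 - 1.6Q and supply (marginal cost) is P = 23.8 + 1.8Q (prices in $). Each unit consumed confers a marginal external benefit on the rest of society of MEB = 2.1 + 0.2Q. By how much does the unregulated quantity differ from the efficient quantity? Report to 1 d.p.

2.2 units

Market equilibrium (private): 23.8 + 1.8Q = 109.5 - 1.6Q → Q_m = 25.2059.
Social marginal benefit = demand + MEB = 111.6 - 1.4Q.
Set SMB = MC: 111.6 - 1.4Q = 23.8 + 1.8Q → Q* = 27.4375.
Gap = |25.2059 − 27.4375| = 2.2316.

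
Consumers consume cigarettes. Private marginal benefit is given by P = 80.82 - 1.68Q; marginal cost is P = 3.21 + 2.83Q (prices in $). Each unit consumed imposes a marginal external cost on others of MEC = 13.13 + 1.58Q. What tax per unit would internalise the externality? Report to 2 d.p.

tax = $29.86 per unit

Social marginal benefit = demand − MEC = 67.69 - 3.26Q.
Set SMB = MC: 67.69 - 3.26Q = 3.21 + 2.83Q → Q* = 10.5878.
The Pigouvian tax equals MEC at Q*: 13.13 + 1.58×10.5878 = 29.8587.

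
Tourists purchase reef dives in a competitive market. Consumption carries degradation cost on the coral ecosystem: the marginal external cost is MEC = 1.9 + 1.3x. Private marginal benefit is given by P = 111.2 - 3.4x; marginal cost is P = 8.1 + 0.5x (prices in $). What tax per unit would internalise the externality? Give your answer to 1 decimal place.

tax = $27.2 per unit

Social marginal benefit = demand − MEC = 109.3 - 4.7x.
Set SMB = MC: 109.3 - 4.7x = 8.1 + 0.5x → x* = 19.4615.
The Pigouvian tax equals MEC at x*: 1.9 + 1.3×19.4615 = 27.2000.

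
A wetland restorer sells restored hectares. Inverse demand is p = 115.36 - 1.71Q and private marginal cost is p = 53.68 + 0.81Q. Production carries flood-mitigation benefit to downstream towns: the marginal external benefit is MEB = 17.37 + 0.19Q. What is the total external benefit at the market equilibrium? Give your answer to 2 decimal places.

482.06

Market equilibrium (private): 53.68 + 0.81Q = 115.36 - 1.71Q → Q_m = 24.4762.
Total external benefit = ∫₀^{Q_m} (17.37 + 0.19Q) dQ = 17.37×24.4762 + ½×0.19×24.4762² = 482.0646.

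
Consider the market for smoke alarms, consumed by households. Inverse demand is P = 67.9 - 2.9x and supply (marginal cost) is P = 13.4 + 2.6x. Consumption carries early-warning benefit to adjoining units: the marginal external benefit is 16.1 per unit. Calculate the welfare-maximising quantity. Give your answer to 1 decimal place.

Social marginal benefit = demand + MEB = 84.0 - 2.9x.
Set SMB = MC: 84.0 - 2.9x = 13.4 + 2.6x → x* = 12.8364.

x* = 12.8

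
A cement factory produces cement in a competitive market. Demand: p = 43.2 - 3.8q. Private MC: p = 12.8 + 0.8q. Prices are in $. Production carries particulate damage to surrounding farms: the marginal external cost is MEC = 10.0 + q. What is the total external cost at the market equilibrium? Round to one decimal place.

$87.9

Market equilibrium (private): 12.8 + 0.8q = 43.2 - 3.8q → q_m = 6.6087.
Total external cost = ∫₀^{q_m} (10.0 + 1.0q) dq = 10.0×6.6087 + ½×1.0×6.6087² = 87.9245.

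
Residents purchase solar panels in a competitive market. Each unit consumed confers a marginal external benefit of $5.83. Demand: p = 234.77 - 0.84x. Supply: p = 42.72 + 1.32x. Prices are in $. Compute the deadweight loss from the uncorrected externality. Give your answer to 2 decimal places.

Market equilibrium (private): 42.72 + 1.32x = 234.77 - 0.84x → x_m = 88.9120.
Social marginal benefit = demand + MEB = 240.60 - 0.84x.
Set SMB = MC: 240.60 - 0.84x = 42.72 + 1.32x → x* = 91.6111.
Height of the DWL triangle at x_m is SMB(x_m) − MC(x_m) = MEB(x_m) = 5.8300.
DWL = ½ × 2.6991 × 5.8300 = 7.8679.

DWL = $7.87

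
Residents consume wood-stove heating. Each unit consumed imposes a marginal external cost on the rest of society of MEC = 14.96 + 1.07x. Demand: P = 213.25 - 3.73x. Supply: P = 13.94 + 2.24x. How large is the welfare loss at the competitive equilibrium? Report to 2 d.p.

DWL = 182.44

Market equilibrium (private): 13.94 + 2.24x = 213.25 - 3.73x → x_m = 33.3853.
Social marginal benefit = demand − MEC = 198.29 - 4.80x.
Set SMB = MC: 198.29 - 4.80x = 13.94 + 2.24x → x* = 26.1861.
Between x* and x_m the wedge MC − SMB runs linearly from 0 to MEC(x_m), so the loss is a triangle.
DWL = ½ × 7.1992 × 50.6822 = 182.4356.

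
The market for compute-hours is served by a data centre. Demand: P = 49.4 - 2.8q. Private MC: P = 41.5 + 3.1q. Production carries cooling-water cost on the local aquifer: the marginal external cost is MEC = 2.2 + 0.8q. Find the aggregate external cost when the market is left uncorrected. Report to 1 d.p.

Market equilibrium (private): 41.5 + 3.1q = 49.4 - 2.8q → q_m = 1.3390.
Total external cost = ∫₀^{q_m} (2.2 + 0.8q) dq = 2.2×1.3390 + ½×0.8×1.3390² = 3.6630.

3.7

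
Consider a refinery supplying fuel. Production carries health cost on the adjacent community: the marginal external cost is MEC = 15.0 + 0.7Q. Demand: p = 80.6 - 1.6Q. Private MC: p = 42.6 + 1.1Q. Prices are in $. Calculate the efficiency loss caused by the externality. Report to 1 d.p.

DWL = $90.8

Market equilibrium (private): 42.6 + 1.1Q = 80.6 - 1.6Q → Q_m = 14.0741.
Social marginal cost = private MC + MEC = 57.6 + 1.8Q.
Set SMC = demand: 57.6 + 1.8Q = 80.6 - 1.6Q → Q* = 6.7647.
The welfare-loss triangle has base |Q_m − Q*| and height MEC(Q_m) (the vertical gap between SMC and demand is zero at Q* and MEC at Q_m).
DWL = ½ × 7.3094 × 24.8519 = 90.8262.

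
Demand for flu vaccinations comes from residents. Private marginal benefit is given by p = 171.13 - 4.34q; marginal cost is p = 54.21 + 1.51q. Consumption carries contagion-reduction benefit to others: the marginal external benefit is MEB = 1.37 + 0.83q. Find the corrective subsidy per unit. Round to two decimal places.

Social marginal benefit = demand + MEB = 172.50 - 3.51q.
Set SMB = MC: 172.50 - 3.51q = 54.21 + 1.51q → q* = 23.5637.
The Pigouvian subsidy equals MEB at q*: 1.37 + 0.83×23.5637 = 20.9279.

subsidy = 20.93 per unit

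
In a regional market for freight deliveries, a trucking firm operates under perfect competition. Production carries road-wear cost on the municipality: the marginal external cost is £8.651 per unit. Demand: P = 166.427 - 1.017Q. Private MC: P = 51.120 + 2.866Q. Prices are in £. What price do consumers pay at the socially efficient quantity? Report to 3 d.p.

P = £138.493

Social marginal cost = private MC + MEC = 59.771 + 2.866Q.
Set SMC = demand: 59.771 + 2.866Q = 166.427 - 1.017Q → Q* = 27.4674.
Consumer price on the demand curve at Q*: 166.427 − 1.017×27.4674 = 138.4927.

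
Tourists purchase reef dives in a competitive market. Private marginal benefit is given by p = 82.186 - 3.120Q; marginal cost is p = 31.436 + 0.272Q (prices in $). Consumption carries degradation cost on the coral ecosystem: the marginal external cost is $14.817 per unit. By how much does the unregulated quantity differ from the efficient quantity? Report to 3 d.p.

Market equilibrium (private): 31.436 + 0.272Q = 82.186 - 3.120Q → Q_m = 14.9617.
Social marginal benefit = demand − MEC = 67.369 - 3.120Q.
Set SMB = MC: 67.369 - 3.120Q = 31.436 + 0.272Q → Q* = 10.5935.
Gap = |14.9617 − 10.5935| = 4.3682.

4.368 units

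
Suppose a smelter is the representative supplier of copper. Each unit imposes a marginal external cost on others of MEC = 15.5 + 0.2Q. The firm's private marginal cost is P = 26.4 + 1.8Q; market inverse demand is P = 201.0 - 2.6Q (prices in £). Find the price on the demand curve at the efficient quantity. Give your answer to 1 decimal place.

Social marginal cost = private MC + MEC = 41.9 + 2.0Q.
Set SMC = demand: 41.9 + 2.0Q = 201.0 - 2.6Q → Q* = 34.5870.
Consumer price on the demand curve at Q*: 201.0 − 2.6×34.5870 = 111.0738.

P = £111.1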